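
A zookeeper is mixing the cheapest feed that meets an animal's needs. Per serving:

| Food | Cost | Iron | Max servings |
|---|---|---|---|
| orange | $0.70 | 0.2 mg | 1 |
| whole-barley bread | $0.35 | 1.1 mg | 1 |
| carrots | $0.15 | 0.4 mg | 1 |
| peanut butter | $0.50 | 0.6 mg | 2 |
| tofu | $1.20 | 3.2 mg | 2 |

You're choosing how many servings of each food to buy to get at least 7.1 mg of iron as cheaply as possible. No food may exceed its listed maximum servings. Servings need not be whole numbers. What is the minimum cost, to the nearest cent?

Cost per mg of iron: whole-barley bread $0.3182, carrots $0.3750, tofu $0.3750, peanut butter $0.8333, orange $3.5000.
Take 1 serving of whole-barley bread: +1.1 mg iron for $0.35 (total $0.35, still need 6.0 mg).
Take 1 serving of carrots: +0.4 mg iron for $0.15 (total $0.50, still need 5.6 mg).
Take 1.75 servings of tofu: +5.6 mg iron for $2.10 (total $2.60, still need 0.0 mg).
Filling from the cheapest source first is optimal under one linear minimum: $2.60.

$2.60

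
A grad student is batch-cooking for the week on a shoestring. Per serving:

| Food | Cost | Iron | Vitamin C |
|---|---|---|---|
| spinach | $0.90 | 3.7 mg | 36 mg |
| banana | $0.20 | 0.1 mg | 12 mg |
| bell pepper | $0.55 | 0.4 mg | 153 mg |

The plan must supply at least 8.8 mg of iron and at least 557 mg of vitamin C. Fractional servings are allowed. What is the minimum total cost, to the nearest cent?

The cheapest plan sits at a corner of the feasible region — with two constraints it uses at most two foods.
spinach only: max(8.8/3.7, 557/36) = 15.47 servings → $13.93.
banana only: max(8.8/0.1, 557/12) = 88 servings → $17.60.
bell pepper only: max(8.8/0.4, 557/153) = 22 servings → $12.10.
spinach + banana with both tight: 1.223 servings and 42.75 servings → $9.65.
spinach + bell pepper with both tight: 2.037 servings and 3.161 servings → $3.57.
banana + bell pepper: intersection lies outside the first quadrant.
Cheapest feasible corner: $3.57.

$3.57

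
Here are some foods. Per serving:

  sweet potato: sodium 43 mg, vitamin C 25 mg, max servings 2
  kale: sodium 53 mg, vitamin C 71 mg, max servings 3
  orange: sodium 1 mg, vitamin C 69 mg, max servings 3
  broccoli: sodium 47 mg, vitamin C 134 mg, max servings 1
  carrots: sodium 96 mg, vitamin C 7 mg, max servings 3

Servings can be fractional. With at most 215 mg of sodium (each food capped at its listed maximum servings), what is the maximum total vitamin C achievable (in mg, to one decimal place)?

Vitamin C per mg sodium: orange 69, broccoli 2.851, kale 1.34, sweet potato 0.5814, carrots 0.07292.
Take 3 servings of orange: uses 3 mg sodium, +207.0 mg vitamin C (running total 207.0 mg).
Take 1 serving of broccoli: uses 47 mg sodium, +134.0 mg vitamin C (running total 341.0 mg).
Take 3 servings of kale: uses 159 mg sodium, +213.0 mg vitamin C (running total 554.0 mg).
Take 0.1395 servings of sweet potato: uses 6 mg sodium, +3.5 mg vitamin C (running total 557.5 mg).
Greedy by best ratio exhausts the sodium allowance optimally: 557.5 mg.

557.5 mg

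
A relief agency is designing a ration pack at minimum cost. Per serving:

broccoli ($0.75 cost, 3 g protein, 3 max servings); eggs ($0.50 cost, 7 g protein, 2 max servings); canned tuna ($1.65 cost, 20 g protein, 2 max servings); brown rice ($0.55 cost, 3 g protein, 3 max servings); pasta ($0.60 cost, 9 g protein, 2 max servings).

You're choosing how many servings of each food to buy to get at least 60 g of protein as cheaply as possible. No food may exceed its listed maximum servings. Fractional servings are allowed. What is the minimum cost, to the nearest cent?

$4.51

Cost per g of protein: pasta $0.0667, eggs $0.0714, canned tuna $0.0825, brown rice $0.1833, broccoli $0.2500.
Take 2 servings of pasta: +18.0 g protein for $1.20 (total $1.20, still need 42.0 g).
Take 2 servings of eggs: +14.0 g protein for $1.00 (total $2.20, still need 28.0 g).
Take 1.4 servings of canned tuna: +28.0 g protein for $2.31 (total $4.51, still need 0.0 g).
Filling from the cheapest source first is optimal under one linear minimum: $4.51.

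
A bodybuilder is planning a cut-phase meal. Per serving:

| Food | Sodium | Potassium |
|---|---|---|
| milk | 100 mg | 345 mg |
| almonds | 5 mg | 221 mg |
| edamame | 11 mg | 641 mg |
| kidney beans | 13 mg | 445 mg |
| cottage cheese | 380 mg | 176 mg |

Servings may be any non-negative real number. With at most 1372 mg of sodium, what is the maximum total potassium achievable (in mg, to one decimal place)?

Potassium per mg sodium: edamame 58.27, almonds 44.2, kidney beans 34.23, milk 3.45, cottage cheese 0.4632.
With no serving limits, spend the whole sodium allowance on edamame: 1372 mg / 11 mg × 641 mg = 79950.2 mg.

79950.2 mg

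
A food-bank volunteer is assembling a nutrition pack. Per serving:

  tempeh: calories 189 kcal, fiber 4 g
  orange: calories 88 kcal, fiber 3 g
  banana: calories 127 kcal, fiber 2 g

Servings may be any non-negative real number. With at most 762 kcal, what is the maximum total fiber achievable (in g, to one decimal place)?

Fiber per kcal: orange 0.03409, tempeh 0.02116, banana 0.01575.
With no serving limits, spend the whole calories allowance on orange: 762 kcal / 88 kcal × 3 g = 26.0 g.

26.0 g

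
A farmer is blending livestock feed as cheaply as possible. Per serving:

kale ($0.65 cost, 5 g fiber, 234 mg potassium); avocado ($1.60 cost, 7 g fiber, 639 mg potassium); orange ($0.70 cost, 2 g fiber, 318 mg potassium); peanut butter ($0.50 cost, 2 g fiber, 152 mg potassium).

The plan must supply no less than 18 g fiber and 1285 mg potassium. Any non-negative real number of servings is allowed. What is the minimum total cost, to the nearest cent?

An LP optimum is at a vertex; with two nutrient constraints at most two foods are used. Check each candidate.
kale only: max(18/5, 1285/234) = 5.491 servings → $3.57.
avocado only: max(18/7, 1285/639) = 2.571 servings → $4.11.
orange only: max(18/2, 1285/318) = 9 servings → $6.30.
peanut butter only: max(18/2, 1285/152) = 9 servings → $4.50.
kale + avocado with both tight: 1.61 servings and 1.421 servings → $3.32.
kale + orange with both tight: 2.811 servings and 1.972 servings → $3.21.
kale + peanut butter with both tight: 0.5685 servings and 7.579 servings → $4.16.
avocado + orange with both targets exact would need a negative amount; discard.
avocado + peanut butter: intersection lies outside the first quadrant.
orange + peanut butter: intersection lies outside the first quadrant.
Cheapest feasible corner: $3.21.

$3.21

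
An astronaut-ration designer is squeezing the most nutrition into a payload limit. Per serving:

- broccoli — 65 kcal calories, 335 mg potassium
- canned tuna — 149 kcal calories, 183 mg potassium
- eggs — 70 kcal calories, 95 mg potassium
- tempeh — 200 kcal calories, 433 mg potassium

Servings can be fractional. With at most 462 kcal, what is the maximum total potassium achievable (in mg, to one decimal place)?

Potassium per kcal: broccoli 5.154, tempeh 2.165, eggs 1.357, canned tuna 1.228.
With no serving limits, spend the whole calories allowance on broccoli: 462 kcal / 65 kcal × 335 mg = 2381.1 mg.

2381.1 mg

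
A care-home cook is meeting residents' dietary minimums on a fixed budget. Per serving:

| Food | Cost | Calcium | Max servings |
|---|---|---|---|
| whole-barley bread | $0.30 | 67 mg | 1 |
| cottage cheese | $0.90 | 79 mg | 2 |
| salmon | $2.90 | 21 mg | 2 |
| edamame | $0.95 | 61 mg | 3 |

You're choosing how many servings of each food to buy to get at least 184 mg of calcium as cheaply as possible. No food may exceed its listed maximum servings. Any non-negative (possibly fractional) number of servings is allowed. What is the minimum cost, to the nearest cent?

$1.63

Cost per mg of calcium: whole-barley bread $0.0045, cottage cheese $0.0114, edamame $0.0156, salmon $0.1381.
Take 1 serving of whole-barley bread: +67.0 mg calcium for $0.30 (total $0.30, still need 117.0 mg).
Take 1.481 servings of cottage cheese: +117.0 mg calcium for $1.33 (total $1.63, still need 0.0 mg).
Greedy by cheapest-per-mg is optimal for a single linear constraint, so the minimum cost is $1.63.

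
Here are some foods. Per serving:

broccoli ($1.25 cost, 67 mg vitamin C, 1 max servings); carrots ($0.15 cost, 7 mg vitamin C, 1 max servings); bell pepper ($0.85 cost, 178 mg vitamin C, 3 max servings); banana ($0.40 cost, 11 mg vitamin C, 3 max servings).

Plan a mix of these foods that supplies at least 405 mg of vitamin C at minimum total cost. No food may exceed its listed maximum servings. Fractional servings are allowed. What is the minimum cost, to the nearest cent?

$1.93

Cost per mg of vitamin C: bell pepper $0.0048, broccoli $0.0187, carrots $0.0214, banana $0.0364.
Take 2.275 servings of bell pepper: +405.0 mg vitamin C for $1.93 (total $1.93, still need 0.0 mg).
Filling from the cheapest source first is optimal under one linear minimum: $1.93.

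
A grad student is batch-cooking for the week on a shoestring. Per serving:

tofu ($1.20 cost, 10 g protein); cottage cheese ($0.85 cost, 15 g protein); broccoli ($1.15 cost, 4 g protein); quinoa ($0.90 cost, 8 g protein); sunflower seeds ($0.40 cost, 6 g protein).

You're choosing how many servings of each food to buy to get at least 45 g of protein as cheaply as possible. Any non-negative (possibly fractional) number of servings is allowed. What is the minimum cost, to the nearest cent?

$2.55

Cost per g of protein: cottage cheese $0.0567, sunflower seeds $0.0667, quinoa $0.1125, tofu $0.1200, broccoli $0.2875.
With no serving limits, use only cottage cheese: 45 g / 15 g = 3 servings × $0.85 = $2.55.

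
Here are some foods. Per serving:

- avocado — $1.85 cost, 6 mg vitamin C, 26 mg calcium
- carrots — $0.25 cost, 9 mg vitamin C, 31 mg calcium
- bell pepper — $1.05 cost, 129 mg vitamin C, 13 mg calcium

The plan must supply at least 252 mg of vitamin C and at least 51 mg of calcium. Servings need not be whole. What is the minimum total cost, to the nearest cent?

Two binding constraints pin down two serving amounts, so the optimal mix uses at most two foods. The candidates are each food alone (scaled to the tighter of vitamin C/calcium) and each pair with both constraints tight.
avocado only: max(252/6, 51/26) = 42 servings → $77.70.
carrots only: max(252/9, 51/31) = 28 servings → $7.00.
bell pepper only: max(252/129, 51/13) = 3.923 servings → $4.12.
avocado + carrots with both targets exact would need a negative amount; discard.
avocado + bell pepper with both tight: 1.008 servings and 1.907 servings → $3.87.
carrots + bell pepper with both tight: 0.8509 servings and 1.894 servings → $2.20.
The minimum over all feasible corners is $2.20.

$2.20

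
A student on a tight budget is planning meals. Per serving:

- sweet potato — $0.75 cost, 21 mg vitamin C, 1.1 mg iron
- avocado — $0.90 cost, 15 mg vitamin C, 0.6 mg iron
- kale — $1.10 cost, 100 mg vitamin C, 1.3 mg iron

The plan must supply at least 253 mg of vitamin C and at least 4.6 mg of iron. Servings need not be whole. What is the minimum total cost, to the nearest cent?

Minimising a linear cost over {vitamin C ≥ 253, iron ≥ 4.6, servings ≥ 0} — the optimum is at a vertex, using one or two foods.
sweet potato only: max(253/21, 4.6/1.1) = 12.05 servings → $9.04.
avocado only: max(253/15, 4.6/0.6) = 16.87 servings → $15.18.
kale only: max(253/100, 4.6/1.3) = 3.538 servings → $3.89.
sweet potato + avocado: intersection lies outside the first quadrant.
sweet potato + kale with both tight: 1.585 servings and 2.197 servings → $3.61.
avocado + kale with both tight: 3.237 servings and 2.044 servings → $5.16.
The minimum over all feasible corners is $3.61.

$3.61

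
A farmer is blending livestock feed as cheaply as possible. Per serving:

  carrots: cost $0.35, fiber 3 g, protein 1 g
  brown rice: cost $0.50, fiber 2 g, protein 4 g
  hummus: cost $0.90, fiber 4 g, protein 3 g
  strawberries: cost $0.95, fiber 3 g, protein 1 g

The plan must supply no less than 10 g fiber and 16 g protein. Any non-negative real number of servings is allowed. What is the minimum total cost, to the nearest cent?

$2.18

Two binding constraints pin down two serving amounts, so the optimal mix uses at most two foods. The candidates are each food alone (scaled to the tighter of fiber/protein) and each pair with both constraints tight.
carrots only: max(10/3, 16/1) = 16 servings → $5.60.
brown rice only: max(10/2, 16/4) = 5 servings → $2.50.
hummus only: max(10/4, 16/3) = 5.333 servings → $4.80.
strawberries only: max(10/3, 16/1) = 16 servings → $15.20.
carrots + brown rice with both tight: 0.8 servings and 3.8 servings → $2.18.
carrots + hummus: the both-tight solution has a negative serving — not a feasible corner.
carrots + strawberries (both tight): parallel constraints — no distinct corner.
brown rice + hummus with both tight: 3.4 servings and 0.8 servings → $2.42.
brown rice + strawberries with both tight: 3.8 servings and 0.8 servings → $2.66.
hummus + strawberries: intersection lies outside the first quadrant.
Cheapest feasible corner: $2.18.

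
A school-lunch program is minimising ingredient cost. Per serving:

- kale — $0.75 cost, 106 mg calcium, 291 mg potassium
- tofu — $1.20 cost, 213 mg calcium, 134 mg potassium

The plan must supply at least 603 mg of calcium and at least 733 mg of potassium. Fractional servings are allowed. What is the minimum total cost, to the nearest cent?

The cheapest plan sits at a corner of the feasible region — with two constraints it uses at most two foods.
kale only: max(603/106, 733/291) = 5.689 servings → $4.27.
tofu only: max(603/213, 733/134) = 5.47 servings → $6.56.
kale + tofu with both tight: 1.577 servings and 2.046 servings → $3.64.
The minimum over all feasible corners is $3.64.

$3.64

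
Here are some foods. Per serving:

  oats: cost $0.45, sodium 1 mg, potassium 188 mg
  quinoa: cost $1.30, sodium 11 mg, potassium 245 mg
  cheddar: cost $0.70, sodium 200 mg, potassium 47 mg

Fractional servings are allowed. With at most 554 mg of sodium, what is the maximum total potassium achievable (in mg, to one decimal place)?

104152.0 mg

Potassium per mg sodium: oats 188, quinoa 22.27, cheddar 0.235.
With no serving limits, spend the whole sodium allowance on oats: 554 mg / 1 mg × 188 mg = 104152.0 mg.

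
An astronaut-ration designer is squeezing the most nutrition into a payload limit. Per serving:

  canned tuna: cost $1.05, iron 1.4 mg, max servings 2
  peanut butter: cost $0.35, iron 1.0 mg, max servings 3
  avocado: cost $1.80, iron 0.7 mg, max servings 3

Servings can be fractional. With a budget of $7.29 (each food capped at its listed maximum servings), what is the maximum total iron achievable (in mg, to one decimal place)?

Iron per dollar: peanut butter 2.857, canned tuna 1.333, avocado 0.3889.
Take 3 servings of peanut butter: spends $1.05, +3.0 mg iron (running total 3.0 mg).
Take 2 servings of canned tuna: spends $2.10, +2.8 mg iron (running total 5.8 mg).
Take 2.3 servings of avocado: spends $4.14, +1.6 mg iron (running total 7.4 mg).
Filling greedily by iron-per-dollar is optimal for one linear limit, giving 7.4 mg.

7.4 mg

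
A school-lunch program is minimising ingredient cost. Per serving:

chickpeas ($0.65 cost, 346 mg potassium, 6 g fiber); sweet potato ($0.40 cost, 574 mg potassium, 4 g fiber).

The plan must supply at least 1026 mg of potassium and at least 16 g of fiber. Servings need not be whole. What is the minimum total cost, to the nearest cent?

chickpeas only: max(1026/346, 16/6) = 2.965 servings → $1.93.
sweet potato only: max(1026/574, 16/4) = 4 servings → $1.60.
chickpeas + sweet potato with both tight: 2.466 servings and 0.301 servings → $1.72.
The minimum over all feasible corners is $1.60.

$1.60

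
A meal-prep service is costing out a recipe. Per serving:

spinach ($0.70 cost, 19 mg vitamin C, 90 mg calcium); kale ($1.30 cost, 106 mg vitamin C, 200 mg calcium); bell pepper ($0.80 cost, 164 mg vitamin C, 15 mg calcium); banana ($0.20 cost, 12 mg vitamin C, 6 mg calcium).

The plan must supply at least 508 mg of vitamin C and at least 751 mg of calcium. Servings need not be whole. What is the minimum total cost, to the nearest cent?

The cheapest plan sits at a corner of the feasible region — with two constraints it uses at most two foods.
spinach only: max(508/19, 751/90) = 26.74 servings → $18.72.
kale only: max(508/106, 751/200) = 4.792 servings → $6.23.
bell pepper only: max(508/164, 751/15) = 50.07 servings → $40.05.
banana only: max(508/12, 751/6) = 125.2 servings → $25.03.
spinach + kale with both targets exact would need a negative amount; discard.
spinach + bell pepper with both tight: 7.982 servings and 2.173 servings → $7.33.
spinach + banana with both tight: 6.174 servings and 32.56 servings → $10.83.
kale + bell pepper with both tight: 3.702 servings and 0.7047 servings → $5.38.
kale + banana with both tight: 3.381 servings and 12.47 servings → $6.89.
bell pepper + banana with both targets exact would need a negative amount; discard.
The minimum over all feasible corners is $5.38.

$5.38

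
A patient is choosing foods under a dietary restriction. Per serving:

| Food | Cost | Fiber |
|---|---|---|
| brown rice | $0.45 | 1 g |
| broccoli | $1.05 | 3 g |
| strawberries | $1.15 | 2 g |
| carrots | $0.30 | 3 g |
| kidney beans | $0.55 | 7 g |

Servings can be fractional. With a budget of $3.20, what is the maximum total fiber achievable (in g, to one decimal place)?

40.7 g

Fiber per dollar: kidney beans 12.73, carrots 10, broccoli 2.857, brown rice 2.222, strawberries 1.739.
With no serving limits, spend the whole cost allowance on kidney beans: $3.20 / $0.55 × 7 g = 40.7 g.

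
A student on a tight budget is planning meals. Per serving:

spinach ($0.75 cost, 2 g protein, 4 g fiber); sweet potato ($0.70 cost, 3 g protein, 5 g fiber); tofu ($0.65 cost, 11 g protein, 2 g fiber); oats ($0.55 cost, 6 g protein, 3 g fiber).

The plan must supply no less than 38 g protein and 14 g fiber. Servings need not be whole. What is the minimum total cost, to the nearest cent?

$2.97

Check every corner: each single food scaled to meet both minima, and each pair solved so both constraints bind.
spinach only: max(38/2, 14/4) = 19 servings → $14.25.
sweet potato only: max(38/3, 14/5) = 12.67 servings → $8.87.
tofu only: max(38/11, 14/2) = 7 servings → $4.55.
oats only: max(38/6, 14/3) = 6.333 servings → $3.48.
spinach + sweet potato: the both-tight solution has a negative serving — not a feasible corner.
spinach + tofu with both tight: 1.95 servings and 3.1 servings → $3.48.
spinach + oats with both targets exact would need a negative amount; discard.
sweet potato + tofu with both tight: 1.592 servings and 3.02 servings → $3.08.
sweet potato + oats: intersection lies outside the first quadrant.
tofu + oats with both tight: 1.429 servings and 3.714 servings → $2.97.
So the least-cost plan costs $2.97.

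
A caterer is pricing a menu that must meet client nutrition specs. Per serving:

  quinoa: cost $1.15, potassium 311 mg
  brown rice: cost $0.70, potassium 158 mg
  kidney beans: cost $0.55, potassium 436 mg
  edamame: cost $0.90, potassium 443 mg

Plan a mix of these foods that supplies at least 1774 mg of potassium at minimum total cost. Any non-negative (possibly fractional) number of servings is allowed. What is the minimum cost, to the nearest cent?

Cost per mg of potassium: kidney beans $0.0013, edamame $0.0020, quinoa $0.0037, brown rice $0.0044.
With no serving limits, use only kidney beans: 1774 mg / 436 mg = 4.069 servings × $0.55 = $2.24.

$2.24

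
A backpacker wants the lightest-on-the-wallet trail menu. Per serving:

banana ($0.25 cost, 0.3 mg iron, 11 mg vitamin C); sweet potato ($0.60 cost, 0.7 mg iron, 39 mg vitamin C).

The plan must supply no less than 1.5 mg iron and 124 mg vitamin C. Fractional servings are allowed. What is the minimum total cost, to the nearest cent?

$1.91

An LP optimum is at a vertex; with two nutrient constraints at most two foods are used. Check each candidate.
banana only: max(1.5/0.3, 124/11) = 11.27 servings → $2.82.
sweet potato only: max(1.5/0.7, 124/39) = 3.179 servings → $1.91.
banana + sweet potato: the both-tight solution has a negative serving — not a feasible corner.
The minimum over all feasible corners is $1.91.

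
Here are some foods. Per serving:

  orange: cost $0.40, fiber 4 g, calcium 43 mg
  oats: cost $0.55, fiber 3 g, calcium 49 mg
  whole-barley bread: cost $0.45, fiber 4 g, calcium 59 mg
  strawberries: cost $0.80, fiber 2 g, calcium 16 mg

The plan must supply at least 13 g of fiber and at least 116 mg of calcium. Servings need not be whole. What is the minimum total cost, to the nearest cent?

$1.30

Two binding constraints pin down two serving amounts, so the optimal mix uses at most two foods. The candidates are each food alone (scaled to the tighter of fiber/calcium) and each pair with both constraints tight.
orange only: max(13/4, 116/43) = 3.25 servings → $1.30.
oats only: max(13/3, 116/49) = 4.333 servings → $2.38.
whole-barley bread only: max(13/4, 116/59) = 3.25 servings → $1.46.
strawberries only: max(13/2, 116/16) = 7.25 servings → $5.80.
orange + oats with both targets exact would need a negative amount; discard.
orange + whole-barley bread: intersection lies outside the first quadrant.
orange + strawberries with both tight: 1.091 servings and 4.318 servings → $3.89.
oats + whole-barley bread with both targets exact would need a negative amount; discard.
oats + strawberries with both tight: 0.48 servings and 5.78 servings → $4.89.
whole-barley bread + strawberries with both tight: 0.4444 servings and 5.611 servings → $4.69.
Cheapest feasible corner: $1.30.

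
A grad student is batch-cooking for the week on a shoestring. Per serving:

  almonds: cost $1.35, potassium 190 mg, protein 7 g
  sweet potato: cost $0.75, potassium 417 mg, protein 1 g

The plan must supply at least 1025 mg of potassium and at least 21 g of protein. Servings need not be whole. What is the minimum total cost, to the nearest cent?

$4.70

At the optimum either one food covers both requirements or two foods hit both targets exactly; no other combination can be cheaper.
almonds only: max(1025/190, 21/7) = 5.395 servings → $7.28.
sweet potato only: max(1025/417, 21/1) = 21 servings → $15.75.
almonds + sweet potato with both tight: 2.833 servings and 1.167 servings → $4.70.
The minimum over all feasible corners is $4.70.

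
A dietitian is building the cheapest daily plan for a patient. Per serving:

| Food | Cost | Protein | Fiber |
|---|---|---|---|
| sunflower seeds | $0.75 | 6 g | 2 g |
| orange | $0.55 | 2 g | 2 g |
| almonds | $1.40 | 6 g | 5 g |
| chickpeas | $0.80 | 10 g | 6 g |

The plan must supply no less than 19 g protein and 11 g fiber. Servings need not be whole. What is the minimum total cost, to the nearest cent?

$1.52

An LP optimum is at a vertex; with two nutrient constraints at most two foods are used. Check each candidate.
sunflower seeds only: max(19/6, 11/2) = 5.5 servings → $4.12.
orange only: max(19/2, 11/2) = 9.5 servings → $5.22.
almonds only: max(19/6, 11/5) = 3.167 servings → $4.43.
chickpeas only: max(19/10, 11/6) = 1.9 servings → $1.52.
sunflower seeds + orange with both tight: 2 servings and 3.5 servings → $3.42.
sunflower seeds + almonds with both tight: 1.611 servings and 1.556 servings → $3.39.
sunflower seeds + chickpeas with both tight: 0.25 servings and 1.75 servings → $1.59.
orange + almonds with both targets exact would need a negative amount; discard.
orange + chickpeas: the both-tight solution has a negative serving — not a feasible corner.
almonds + chickpeas: the both-tight solution has a negative serving — not a feasible corner.
So the least-cost plan costs $1.52.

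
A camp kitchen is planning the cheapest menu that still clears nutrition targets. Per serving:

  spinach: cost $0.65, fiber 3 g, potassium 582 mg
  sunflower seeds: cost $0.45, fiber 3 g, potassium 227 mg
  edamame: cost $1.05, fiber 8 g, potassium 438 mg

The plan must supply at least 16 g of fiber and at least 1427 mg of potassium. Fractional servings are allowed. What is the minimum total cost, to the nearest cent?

$2.44

The cheapest plan sits at a corner of the feasible region — with two constraints it uses at most two foods.
spinach only: max(16/3, 1427/582) = 5.333 servings → $3.47.
sunflower seeds only: max(16/3, 1427/227) = 6.286 servings → $2.83.
edamame only: max(16/8, 1427/438) = 3.258 servings → $3.42.
spinach + sunflower seeds with both tight: 0.6094 servings and 4.724 servings → $2.52.
spinach + edamame with both tight: 1.319 servings and 1.505 servings → $2.44.
sunflower seeds + edamame with both targets exact would need a negative amount; discard.
So the least-cost plan costs $2.44.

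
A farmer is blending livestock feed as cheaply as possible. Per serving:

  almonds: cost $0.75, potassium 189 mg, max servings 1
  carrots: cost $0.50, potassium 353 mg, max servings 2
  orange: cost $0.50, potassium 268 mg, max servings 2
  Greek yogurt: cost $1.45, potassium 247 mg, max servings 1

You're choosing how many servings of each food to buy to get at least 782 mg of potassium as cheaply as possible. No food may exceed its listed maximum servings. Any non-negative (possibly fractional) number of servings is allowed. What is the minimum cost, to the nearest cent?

$1.14

Cost per mg of potassium: carrots $0.0014, orange $0.0019, almonds $0.0040, Greek yogurt $0.0059.
Take 2 servings of carrots: +706.0 mg potassium for $1.00 (total $1.00, still need 76.0 mg).
Take 0.2836 servings of orange: +76.0 mg potassium for $0.14 (total $1.14, still need 0.0 mg).
Filling from the cheapest source first is optimal under one linear minimum: $1.14.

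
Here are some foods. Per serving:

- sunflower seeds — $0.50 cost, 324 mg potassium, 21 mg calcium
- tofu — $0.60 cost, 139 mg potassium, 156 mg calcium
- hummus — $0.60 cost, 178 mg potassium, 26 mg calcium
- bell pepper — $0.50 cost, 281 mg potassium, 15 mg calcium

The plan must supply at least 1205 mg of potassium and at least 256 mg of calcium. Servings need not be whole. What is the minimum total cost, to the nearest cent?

$2.33

Two binding constraints pin down two serving amounts, so the optimal mix uses at most two foods. The candidates are each food alone (scaled to the tighter of potassium/calcium) and each pair with both constraints tight.
sunflower seeds only: max(1205/324, 256/21) = 12.19 servings → $6.10.
tofu only: max(1205/139, 256/156) = 8.669 servings → $5.20.
hummus only: max(1205/178, 256/26) = 9.846 servings → $5.91.
bell pepper only: max(1205/281, 256/15) = 17.07 servings → $8.53.
sunflower seeds + tofu with both tight: 3.2 servings and 1.21 servings → $2.33.
sunflower seeds + hummus: intersection lies outside the first quadrant.
sunflower seeds + bell pepper: intersection lies outside the first quadrant.
tofu + hummus with both tight: 0.5895 servings and 6.309 servings → $4.14.
tofu + bell pepper with both tight: 1.29 servings and 3.65 servings → $2.60.
hummus + bell pepper: the both-tight solution has a negative serving — not a feasible corner.
So the least-cost plan costs $2.33.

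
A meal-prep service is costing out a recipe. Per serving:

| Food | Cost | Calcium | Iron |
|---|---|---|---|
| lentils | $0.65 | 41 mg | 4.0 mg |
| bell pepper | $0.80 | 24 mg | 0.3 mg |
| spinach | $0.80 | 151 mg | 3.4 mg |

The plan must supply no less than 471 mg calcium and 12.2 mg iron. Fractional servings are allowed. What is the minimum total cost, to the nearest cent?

$2.72

An LP optimum is at a vertex; with two nutrient constraints at most two foods are used. Check each candidate.
lentils only: max(471/41, 12.2/4.0) = 11.49 servings → $7.47.
bell pepper only: max(471/24, 12.2/0.3) = 40.67 servings → $32.53.
spinach only: max(471/151, 12.2/3.4) = 3.588 servings → $2.87.
lentils + bell pepper with both tight: 1.81 servings and 16.53 servings → $14.40.
lentils + spinach with both tight: 0.5183 servings and 2.978 servings → $2.72.
bell pepper + spinach with both targets exact would need a negative amount; discard.
So the least-cost plan costs $2.72.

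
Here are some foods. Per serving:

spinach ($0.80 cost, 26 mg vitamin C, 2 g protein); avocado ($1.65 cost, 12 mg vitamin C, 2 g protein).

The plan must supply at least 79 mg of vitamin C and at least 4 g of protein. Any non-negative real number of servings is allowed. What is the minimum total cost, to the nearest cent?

At the optimum either one food covers both requirements or two foods hit both targets exactly; no other combination can be cheaper.
spinach only: max(79/26, 4/2) = 3.038 servings → $2.43.
avocado only: max(79/12, 4/2) = 6.583 servings → $10.86.
spinach + avocado: the both-tight solution has a negative serving — not a feasible corner.
So the least-cost plan costs $2.43.

$2.43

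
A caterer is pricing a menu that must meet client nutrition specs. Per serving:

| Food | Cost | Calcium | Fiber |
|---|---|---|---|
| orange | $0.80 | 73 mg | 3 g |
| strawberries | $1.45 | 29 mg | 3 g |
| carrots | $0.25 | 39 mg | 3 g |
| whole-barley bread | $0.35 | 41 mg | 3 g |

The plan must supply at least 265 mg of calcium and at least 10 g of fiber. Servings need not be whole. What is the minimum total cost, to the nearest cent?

$1.70

orange only: max(265/73, 10/3) = 3.63 servings → $2.90.
strawberries only: max(265/29, 10/3) = 9.138 servings → $13.25.
carrots only: max(265/39, 10/3) = 6.795 servings → $1.70.
whole-barley bread only: max(265/41, 10/3) = 6.463 servings → $2.26.
orange + strawberries: the both-tight solution has a negative serving — not a feasible corner.
orange + carrots: the both-tight solution has a negative serving — not a feasible corner.
orange + whole-barley bread with both targets exact would need a negative amount; discard.
strawberries + carrots with both targets exact would need a negative amount; discard.
strawberries + whole-barley bread: the both-tight solution has a negative serving — not a feasible corner.
carrots + whole-barley bread with both targets exact would need a negative amount; discard.
Cheapest feasible corner: $1.70.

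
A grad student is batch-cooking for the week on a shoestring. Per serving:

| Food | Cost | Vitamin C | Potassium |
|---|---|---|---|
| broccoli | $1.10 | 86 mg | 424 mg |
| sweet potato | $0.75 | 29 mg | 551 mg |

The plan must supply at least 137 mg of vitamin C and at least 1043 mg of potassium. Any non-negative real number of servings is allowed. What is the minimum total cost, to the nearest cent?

broccoli only: max(137/86, 1043/424) = 2.46 servings → $2.71.
sweet potato only: max(137/29, 1043/551) = 4.724 servings → $3.54.
broccoli + sweet potato with both tight: 1.289 servings and 0.9008 servings → $2.09.
Cheapest feasible corner: $2.09.

$2.09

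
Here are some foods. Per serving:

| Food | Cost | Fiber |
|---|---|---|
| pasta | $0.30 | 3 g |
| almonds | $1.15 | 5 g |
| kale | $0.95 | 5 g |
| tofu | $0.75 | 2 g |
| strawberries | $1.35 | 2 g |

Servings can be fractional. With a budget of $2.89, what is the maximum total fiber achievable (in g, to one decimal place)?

28.9 g

Fiber per dollar: pasta 10, kale 5.263, almonds 4.348, tofu 2.667, strawberries 1.481.
With no serving limits, spend the whole cost allowance on pasta: $2.89 / $0.30 × 3 g = 28.9 g.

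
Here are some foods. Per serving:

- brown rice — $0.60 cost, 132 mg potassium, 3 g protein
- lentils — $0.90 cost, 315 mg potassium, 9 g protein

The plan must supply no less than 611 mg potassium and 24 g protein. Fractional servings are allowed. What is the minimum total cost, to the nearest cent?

Compare the cost at each extreme point of the feasible region.
brown rice only: max(611/132, 24/3) = 8 servings → $4.80.
lentils only: max(611/315, 24/9) = 2.667 servings → $2.40.
brown rice + lentils: intersection lies outside the first quadrant.
The minimum over all feasible corners is $2.40.

$2.40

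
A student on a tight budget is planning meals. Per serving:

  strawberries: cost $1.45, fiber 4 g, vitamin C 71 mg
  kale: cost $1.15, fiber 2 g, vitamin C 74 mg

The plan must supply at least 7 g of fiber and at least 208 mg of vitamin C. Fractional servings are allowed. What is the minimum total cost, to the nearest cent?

The cheapest plan sits at a corner of the feasible region — with two constraints it uses at most two foods.
strawberries only: max(7/4, 208/71) = 2.93 servings → $4.25.
kale only: max(7/2, 208/74) = 3.5 servings → $4.03.
strawberries + kale with both tight: 0.6623 servings and 2.175 servings → $3.46.
The minimum over all feasible corners is $3.46.

$3.46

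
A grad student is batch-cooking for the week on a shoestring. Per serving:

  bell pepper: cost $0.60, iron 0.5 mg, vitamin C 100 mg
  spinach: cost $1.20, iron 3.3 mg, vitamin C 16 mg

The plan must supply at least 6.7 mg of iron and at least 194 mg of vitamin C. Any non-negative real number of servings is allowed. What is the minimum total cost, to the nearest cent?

$3.13

The cheapest plan sits at a corner of the feasible region — with two constraints it uses at most two foods.
bell pepper only: max(6.7/0.5, 194/100) = 13.4 servings → $8.04.
spinach only: max(6.7/3.3, 194/16) = 12.12 servings → $14.55.
bell pepper + spinach with both tight: 1.655 servings and 1.78 servings → $3.13.
Cheapest feasible corner: $3.13.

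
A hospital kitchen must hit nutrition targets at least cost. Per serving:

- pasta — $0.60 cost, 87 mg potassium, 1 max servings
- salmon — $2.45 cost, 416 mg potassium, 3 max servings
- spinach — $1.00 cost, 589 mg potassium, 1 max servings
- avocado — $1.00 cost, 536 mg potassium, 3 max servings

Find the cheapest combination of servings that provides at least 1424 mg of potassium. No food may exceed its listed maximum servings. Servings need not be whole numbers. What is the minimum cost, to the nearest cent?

$2.56

Cost per mg of potassium: spinach $0.0017, avocado $0.0019, salmon $0.0059, pasta $0.0069.
Take 1 serving of spinach: +589.0 mg potassium for $1.00 (total $1.00, still need 835.0 mg).
Take 1.558 servings of avocado: +835.0 mg potassium for $1.56 (total $2.56, still need 0.0 mg).
Filling from the cheapest source first is optimal under one linear minimum: $2.56.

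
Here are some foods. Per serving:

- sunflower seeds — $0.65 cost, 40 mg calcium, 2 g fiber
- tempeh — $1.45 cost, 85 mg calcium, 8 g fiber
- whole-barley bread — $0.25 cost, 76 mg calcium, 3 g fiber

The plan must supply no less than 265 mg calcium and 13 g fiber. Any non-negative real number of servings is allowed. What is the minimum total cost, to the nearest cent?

$1.08

Compare the cost at each extreme point of the feasible region.
sunflower seeds only: max(265/40, 13/2) = 6.625 servings → $4.31.
tempeh only: max(265/85, 13/8) = 3.118 servings → $4.52.
whole-barley bread only: max(265/76, 13/3) = 4.333 servings → $1.08.
sunflower seeds + tempeh: intersection lies outside the first quadrant.
sunflower seeds + whole-barley bread with both tight: 6.031 servings and 0.3125 servings → $4.00.
tempeh + whole-barley bread with both tight: 0.5467 servings and 2.875 servings → $1.51.
So the least-cost plan costs $1.08.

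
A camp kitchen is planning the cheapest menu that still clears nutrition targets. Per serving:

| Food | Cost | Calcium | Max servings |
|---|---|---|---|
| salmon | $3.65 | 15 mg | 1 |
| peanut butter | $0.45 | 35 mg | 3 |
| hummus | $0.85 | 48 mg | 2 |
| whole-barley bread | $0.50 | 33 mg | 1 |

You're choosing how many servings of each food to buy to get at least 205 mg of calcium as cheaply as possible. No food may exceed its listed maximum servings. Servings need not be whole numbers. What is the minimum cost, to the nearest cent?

$3.04

Cost per mg of calcium: peanut butter $0.0129, whole-barley bread $0.0152, hummus $0.0177, salmon $0.2433.
Take 3 servings of peanut butter: +105.0 mg calcium for $1.35 (total $1.35, still need 100.0 mg).
Take 1 serving of whole-barley bread: +33.0 mg calcium for $0.50 (total $1.85, still need 67.0 mg).
Take 1.396 servings of hummus: +67.0 mg calcium for $1.19 (total $3.04, still need 0.0 mg).
Filling from the cheapest source first is optimal under one linear minimum: $3.04.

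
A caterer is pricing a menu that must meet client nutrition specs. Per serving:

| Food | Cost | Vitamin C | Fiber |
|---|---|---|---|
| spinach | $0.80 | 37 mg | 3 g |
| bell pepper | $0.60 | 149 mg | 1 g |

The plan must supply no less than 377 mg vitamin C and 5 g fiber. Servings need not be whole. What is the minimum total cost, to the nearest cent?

For a min-cost LP with two ≥-constraints, a basic feasible solution has at most two positive variables.
spinach only: max(377/37, 5/3) = 10.19 servings → $8.15.
bell pepper only: max(377/149, 5/1) = 5 servings → $3.00.
spinach + bell pepper with both tight: 0.8976 servings and 2.307 servings → $2.10.
Cheapest feasible corner: $2.10.

$2.10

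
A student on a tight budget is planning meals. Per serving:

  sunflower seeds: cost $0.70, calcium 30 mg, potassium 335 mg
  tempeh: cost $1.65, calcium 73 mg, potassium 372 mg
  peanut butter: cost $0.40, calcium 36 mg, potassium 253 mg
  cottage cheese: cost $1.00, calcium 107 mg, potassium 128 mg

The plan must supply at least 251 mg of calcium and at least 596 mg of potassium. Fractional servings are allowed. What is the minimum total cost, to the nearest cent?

$2.44

For a min-cost LP with two ≥-constraints, a basic feasible solution has at most two positive variables.
sunflower seeds only: max(251/30, 596/335) = 8.367 servings → $5.86.
tempeh only: max(251/73, 596/372) = 3.438 servings → $5.67.
peanut butter only: max(251/36, 596/253) = 6.972 servings → $2.79.
cottage cheese only: max(251/107, 596/128) = 4.656 servings → $4.66.
sunflower seeds + tempeh with both targets exact would need a negative amount; discard.
sunflower seeds + peanut butter with both targets exact would need a negative amount; discard.
sunflower seeds + cottage cheese with both tight: 0.9887 servings and 2.069 servings → $2.76.
tempeh + peanut butter: the both-tight solution has a negative serving — not a feasible corner.
tempeh + cottage cheese with both tight: 1.039 servings and 1.637 servings → $3.35.
peanut butter + cottage cheese with both tight: 1.409 servings and 1.872 servings → $2.44.
Cheapest feasible corner: $2.44.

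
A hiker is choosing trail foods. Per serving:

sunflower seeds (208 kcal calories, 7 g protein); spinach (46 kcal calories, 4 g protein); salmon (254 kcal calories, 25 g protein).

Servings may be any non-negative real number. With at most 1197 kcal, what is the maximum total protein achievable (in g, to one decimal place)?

117.8 g

Protein per kcal: salmon 0.09843, spinach 0.08696, sunflower seeds 0.03365.
With no serving limits, spend the whole calories allowance on salmon: 1197 kcal / 254 kcal × 25 g = 117.8 g.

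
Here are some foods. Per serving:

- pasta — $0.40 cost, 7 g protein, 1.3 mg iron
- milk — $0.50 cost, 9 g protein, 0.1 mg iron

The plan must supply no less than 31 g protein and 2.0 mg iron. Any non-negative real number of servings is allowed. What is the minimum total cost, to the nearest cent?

$1.74

Two binding constraints pin down two serving amounts, so the optimal mix uses at most two foods. The candidates are each food alone (scaled to the tighter of protein/iron) and each pair with both constraints tight.
pasta only: max(31/7, 2.0/1.3) = 4.429 servings → $1.77.
milk only: max(31/9, 2.0/0.1) = 20 servings → $10.00.
pasta + milk with both tight: 1.355 servings and 2.391 servings → $1.74.
Cheapest feasible corner: $1.74.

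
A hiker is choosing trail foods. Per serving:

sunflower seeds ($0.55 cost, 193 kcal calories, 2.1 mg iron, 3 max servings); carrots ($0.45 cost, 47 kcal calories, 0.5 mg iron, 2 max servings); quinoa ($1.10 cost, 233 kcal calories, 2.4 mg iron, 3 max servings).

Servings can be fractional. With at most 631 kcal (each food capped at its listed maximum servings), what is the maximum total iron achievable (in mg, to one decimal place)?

6.9 mg

Iron per kcal: sunflower seeds 0.01088, carrots 0.01064, quinoa 0.0103.
Take 3 servings of sunflower seeds: uses 579 kcal, +6.3 mg iron (running total 6.3 mg).
Take 1.106 servings of carrots: uses 52 kcal, +0.6 mg iron (running total 6.9 mg).
Greedy by best ratio exhausts the calories allowance optimally: 6.9 mg.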